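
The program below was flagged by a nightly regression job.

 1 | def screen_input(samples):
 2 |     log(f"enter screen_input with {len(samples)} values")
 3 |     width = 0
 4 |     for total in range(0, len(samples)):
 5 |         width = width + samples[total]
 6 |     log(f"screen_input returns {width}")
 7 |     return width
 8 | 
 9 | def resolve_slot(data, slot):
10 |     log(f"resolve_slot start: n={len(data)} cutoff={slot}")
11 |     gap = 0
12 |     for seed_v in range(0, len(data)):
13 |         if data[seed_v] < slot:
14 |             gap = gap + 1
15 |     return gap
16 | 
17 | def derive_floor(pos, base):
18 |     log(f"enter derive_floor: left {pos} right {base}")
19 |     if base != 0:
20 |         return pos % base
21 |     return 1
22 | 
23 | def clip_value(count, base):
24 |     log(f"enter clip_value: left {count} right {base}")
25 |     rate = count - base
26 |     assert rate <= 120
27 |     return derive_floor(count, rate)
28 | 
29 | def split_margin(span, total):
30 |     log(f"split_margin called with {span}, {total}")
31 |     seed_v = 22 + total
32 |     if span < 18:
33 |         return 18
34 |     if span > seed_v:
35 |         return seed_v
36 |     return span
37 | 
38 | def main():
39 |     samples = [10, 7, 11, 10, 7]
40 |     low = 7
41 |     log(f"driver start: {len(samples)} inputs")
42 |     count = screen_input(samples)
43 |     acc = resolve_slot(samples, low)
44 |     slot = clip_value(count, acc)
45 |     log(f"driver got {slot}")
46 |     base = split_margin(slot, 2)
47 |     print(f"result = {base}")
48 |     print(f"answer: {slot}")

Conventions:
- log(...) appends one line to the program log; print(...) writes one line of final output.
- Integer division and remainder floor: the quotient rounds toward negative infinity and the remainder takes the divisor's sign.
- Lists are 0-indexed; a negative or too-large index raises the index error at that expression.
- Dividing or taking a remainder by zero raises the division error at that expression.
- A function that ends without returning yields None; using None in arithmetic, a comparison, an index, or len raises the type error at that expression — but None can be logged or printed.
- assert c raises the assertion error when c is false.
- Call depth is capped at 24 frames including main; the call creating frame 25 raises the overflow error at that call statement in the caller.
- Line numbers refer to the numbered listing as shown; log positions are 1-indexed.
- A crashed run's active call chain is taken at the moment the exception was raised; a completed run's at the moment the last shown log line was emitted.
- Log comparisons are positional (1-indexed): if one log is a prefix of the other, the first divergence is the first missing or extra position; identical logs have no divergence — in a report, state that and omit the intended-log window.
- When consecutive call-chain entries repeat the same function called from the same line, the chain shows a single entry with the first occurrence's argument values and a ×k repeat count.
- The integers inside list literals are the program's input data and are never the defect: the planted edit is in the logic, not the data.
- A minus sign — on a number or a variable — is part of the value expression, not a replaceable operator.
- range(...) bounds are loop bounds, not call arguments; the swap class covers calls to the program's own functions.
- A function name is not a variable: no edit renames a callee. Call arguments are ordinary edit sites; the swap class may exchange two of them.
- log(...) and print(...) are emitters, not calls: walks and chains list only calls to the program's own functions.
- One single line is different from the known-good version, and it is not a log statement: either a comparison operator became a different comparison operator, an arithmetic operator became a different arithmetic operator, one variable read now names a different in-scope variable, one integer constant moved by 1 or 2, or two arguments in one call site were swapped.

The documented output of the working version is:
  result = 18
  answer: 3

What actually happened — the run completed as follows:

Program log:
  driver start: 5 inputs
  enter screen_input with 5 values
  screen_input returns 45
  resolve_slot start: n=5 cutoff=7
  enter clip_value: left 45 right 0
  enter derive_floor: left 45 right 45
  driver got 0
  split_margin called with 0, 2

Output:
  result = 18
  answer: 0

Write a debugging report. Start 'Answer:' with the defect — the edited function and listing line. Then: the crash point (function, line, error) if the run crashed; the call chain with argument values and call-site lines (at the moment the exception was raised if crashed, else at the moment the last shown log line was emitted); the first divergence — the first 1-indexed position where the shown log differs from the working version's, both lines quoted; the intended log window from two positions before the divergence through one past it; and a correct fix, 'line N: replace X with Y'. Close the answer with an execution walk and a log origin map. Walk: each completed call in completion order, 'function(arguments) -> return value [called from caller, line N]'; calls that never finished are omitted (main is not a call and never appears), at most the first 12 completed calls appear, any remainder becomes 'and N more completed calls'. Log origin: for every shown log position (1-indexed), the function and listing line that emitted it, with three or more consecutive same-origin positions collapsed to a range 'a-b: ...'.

Answer: the defect is in resolve_slot at line 13.
Key fact: The log first diverges at position 5: the faulty run prints 'enter clip_value: left 45 right 0' where the working version prints 'enter clip_value: left 45 right 3'.
Call chain: main -> split_margin(0, 2) (called at line 46).
First divergence: position 5; shown 'enter clip_value: left 45 right 0' vs intended 'enter clip_value: left 45 right 3'.
Intended log window:
  3: screen_input returns 45
  4: resolve_slot start: n=5 cutoff=7
  5: enter clip_value: left 45 right 3
  6: enter derive_floor: left 45 right 42
Execution walk:
  screen_input([10, 7, 11, 10, 7]) -> 45  [called from main, line 42]
  resolve_slot([10, 7, 11, 10, 7], 7) -> 0  [called from main, line 43]
  derive_floor(45, 45) -> 0  [called from clip_value, line 27]
  clip_value(45, 0) -> 0  [called from main, line 44]
  split_margin(0, 2) -> 18  [called from main, line 46]
Origin of each log line:
  1: logged in main at line 41
  2: logged in screen_input at line 2
  3: logged in screen_input at line 6
  4: logged in resolve_slot at line 10
  5: logged in clip_value at line 24
  6: logged in derive_floor at line 18
  7: logged in main at line 45
  8: logged in split_margin at line 30
A correct fix: line 13: replace `<` with `>`.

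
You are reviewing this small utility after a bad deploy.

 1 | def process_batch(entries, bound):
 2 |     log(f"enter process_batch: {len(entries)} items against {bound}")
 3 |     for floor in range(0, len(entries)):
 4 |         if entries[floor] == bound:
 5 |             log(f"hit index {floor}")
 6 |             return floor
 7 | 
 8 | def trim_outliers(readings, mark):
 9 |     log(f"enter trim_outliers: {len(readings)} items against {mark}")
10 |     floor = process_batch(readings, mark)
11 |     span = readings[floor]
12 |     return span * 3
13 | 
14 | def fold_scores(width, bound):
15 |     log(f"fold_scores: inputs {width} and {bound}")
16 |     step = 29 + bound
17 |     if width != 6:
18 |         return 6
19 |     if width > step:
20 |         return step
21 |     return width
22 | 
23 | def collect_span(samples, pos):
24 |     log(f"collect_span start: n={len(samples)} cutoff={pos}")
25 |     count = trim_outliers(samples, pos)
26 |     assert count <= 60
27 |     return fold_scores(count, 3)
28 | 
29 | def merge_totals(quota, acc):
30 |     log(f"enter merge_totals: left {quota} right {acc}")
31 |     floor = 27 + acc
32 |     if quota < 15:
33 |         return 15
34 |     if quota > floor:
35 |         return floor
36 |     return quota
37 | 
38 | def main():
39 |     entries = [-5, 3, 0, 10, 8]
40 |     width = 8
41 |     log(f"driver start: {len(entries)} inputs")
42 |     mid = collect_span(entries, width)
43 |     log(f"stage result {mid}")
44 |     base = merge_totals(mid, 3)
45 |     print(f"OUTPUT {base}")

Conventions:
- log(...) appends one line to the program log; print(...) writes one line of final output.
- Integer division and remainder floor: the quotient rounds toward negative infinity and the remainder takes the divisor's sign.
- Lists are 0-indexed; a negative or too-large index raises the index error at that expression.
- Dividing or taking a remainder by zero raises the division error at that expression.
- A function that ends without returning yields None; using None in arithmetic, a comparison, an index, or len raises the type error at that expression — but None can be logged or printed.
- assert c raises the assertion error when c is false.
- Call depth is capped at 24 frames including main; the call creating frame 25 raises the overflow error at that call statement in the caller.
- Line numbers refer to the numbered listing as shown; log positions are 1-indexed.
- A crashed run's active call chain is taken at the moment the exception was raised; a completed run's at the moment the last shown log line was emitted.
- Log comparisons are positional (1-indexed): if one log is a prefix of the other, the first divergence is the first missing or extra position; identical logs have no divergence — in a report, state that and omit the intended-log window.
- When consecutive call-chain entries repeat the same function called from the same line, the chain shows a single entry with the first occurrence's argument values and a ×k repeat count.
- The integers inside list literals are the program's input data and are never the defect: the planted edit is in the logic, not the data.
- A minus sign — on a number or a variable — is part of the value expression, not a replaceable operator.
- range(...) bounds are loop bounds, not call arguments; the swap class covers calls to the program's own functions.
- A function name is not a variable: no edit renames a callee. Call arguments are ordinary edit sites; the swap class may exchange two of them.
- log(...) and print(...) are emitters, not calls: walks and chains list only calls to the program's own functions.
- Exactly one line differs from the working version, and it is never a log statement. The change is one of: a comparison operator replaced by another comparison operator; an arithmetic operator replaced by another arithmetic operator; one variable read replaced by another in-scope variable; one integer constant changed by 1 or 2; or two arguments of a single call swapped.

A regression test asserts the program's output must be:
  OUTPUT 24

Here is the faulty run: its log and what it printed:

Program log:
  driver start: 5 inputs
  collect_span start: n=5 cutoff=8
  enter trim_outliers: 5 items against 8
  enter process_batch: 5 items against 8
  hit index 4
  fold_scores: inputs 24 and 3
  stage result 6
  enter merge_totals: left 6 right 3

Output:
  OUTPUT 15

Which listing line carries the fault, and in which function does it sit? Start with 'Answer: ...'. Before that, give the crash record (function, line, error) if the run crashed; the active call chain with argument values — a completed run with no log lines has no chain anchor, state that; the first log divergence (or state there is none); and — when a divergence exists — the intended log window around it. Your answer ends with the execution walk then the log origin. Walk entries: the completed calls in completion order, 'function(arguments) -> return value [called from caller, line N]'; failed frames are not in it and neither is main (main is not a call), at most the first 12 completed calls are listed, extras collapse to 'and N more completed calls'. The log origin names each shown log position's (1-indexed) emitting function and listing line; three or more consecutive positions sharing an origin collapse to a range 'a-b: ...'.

Answer: the defect is in fold_scores at line 17.
Key observation: Log line 7 is where behavior first shows: 'stage result 6' appears instead of 'stage result 24'.
Call chain: main -> merge_totals(6, 3) (called at line 44).
First divergence: position 7 — shown 'stage result 6', intended 'stage result 24'.
Intended log window:
  5: hit index 4
  6: fold_scores: inputs 24 and 3
  7: stage result 24
  8: enter merge_totals: left 24 right 3
Execution walk:
  process_batch([-5, 3, 0, 10, 8], 8) -> 4  [called from trim_outliers, line 10]
  trim_outliers([-5, 3, 0, 10, 8], 8) -> 24  [called from collect_span, line 25]
  fold_scores(24, 3) -> 6  [called from collect_span, line 27]
  collect_span([-5, 3, 0, 10, 8], 8) -> 6  [called from main, line 42]
  merge_totals(6, 3) -> 15  [called from main, line 44]
Log line origins:
  1 — main, line 41
  2 — collect_span, line 24
  3 — trim_outliers, line 9
  4 — process_batch, line 2
  5 — process_batch, line 5
  6 — fold_scores, line 15
  7 — main, line 43
  8 — merge_totals, line 30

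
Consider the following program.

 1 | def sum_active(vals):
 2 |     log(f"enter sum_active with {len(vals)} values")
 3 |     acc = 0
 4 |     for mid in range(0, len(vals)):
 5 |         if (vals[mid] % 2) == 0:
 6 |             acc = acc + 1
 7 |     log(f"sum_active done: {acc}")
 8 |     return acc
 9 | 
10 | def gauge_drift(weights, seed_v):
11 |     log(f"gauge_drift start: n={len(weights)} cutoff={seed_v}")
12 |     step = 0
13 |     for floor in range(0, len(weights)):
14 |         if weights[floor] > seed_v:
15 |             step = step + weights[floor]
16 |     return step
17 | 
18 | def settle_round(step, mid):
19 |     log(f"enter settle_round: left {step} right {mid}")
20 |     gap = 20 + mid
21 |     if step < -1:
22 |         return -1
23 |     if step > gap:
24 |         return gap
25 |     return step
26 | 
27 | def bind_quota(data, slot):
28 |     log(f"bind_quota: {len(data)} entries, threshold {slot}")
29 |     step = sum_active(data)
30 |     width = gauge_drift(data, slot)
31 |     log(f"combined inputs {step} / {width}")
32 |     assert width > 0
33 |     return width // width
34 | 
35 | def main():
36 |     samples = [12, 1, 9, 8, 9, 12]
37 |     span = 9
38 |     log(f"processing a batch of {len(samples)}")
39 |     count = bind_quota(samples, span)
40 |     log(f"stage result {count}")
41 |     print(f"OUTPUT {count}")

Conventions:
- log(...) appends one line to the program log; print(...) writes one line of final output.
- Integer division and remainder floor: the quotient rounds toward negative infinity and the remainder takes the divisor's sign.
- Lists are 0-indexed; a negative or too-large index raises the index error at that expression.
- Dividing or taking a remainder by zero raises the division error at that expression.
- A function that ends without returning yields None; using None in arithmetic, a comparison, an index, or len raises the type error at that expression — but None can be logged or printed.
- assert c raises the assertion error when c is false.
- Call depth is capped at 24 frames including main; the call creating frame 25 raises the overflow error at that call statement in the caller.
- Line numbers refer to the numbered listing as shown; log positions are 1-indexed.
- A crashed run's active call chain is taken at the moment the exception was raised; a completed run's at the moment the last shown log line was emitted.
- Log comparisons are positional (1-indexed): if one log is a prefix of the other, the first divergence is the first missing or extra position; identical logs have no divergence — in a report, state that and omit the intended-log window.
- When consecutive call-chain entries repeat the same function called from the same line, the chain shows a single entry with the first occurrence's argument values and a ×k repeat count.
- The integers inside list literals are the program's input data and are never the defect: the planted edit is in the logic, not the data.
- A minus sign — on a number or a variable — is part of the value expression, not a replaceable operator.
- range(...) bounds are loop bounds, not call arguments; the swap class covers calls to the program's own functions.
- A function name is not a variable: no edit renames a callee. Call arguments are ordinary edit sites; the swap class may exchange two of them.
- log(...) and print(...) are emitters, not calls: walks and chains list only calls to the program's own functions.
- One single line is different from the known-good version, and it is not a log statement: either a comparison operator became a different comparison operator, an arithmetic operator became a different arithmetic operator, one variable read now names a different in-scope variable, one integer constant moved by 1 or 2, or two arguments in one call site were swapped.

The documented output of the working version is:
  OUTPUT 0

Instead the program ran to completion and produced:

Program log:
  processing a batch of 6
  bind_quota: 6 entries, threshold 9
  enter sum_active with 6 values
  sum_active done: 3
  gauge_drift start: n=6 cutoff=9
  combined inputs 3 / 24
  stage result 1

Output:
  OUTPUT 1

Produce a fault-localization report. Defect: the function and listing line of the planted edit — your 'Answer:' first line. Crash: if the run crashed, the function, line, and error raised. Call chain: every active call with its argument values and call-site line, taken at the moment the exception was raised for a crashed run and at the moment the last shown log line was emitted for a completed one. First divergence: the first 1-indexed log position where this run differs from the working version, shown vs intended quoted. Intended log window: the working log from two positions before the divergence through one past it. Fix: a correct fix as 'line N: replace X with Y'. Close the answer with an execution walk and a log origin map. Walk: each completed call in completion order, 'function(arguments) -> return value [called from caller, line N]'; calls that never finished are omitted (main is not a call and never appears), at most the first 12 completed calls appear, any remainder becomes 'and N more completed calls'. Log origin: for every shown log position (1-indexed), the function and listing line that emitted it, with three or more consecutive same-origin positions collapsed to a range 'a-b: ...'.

Answer: the defect is in bind_quota at line 33.
The tell: Everything matches until log position 7, which reads 'stage result 1' in place of 'stage result 0'.
Call chain: main.
First divergence: position 7; shown 'stage result 1' vs intended 'stage result 0'.
Intended log window:
  5: gauge_drift start: n=6 cutoff=9
  6: combined inputs 3 / 24
  7: stage result 0
Execution walk:
  sum_active([12, 1, 9, 8, 9, 12]) -> 3  [called from bind_quota, line 29]
  gauge_drift([12, 1, 9, 8, 9, 12], 9) -> 24  [called from bind_quota, line 30]
  bind_quota([12, 1, 9, 8, 9, 12], 9) -> 1  [called from main, line 39]
Origin of each log line:
  1 — main, line 38
  2 — bind_quota, line 28
  3 — sum_active, line 2
  4 — sum_active, line 7
  5 — gauge_drift, line 11
  6 — bind_quota, line 31
  7 — main, line 40
A correct fix: line 33: replace `width // width` with `step // width`.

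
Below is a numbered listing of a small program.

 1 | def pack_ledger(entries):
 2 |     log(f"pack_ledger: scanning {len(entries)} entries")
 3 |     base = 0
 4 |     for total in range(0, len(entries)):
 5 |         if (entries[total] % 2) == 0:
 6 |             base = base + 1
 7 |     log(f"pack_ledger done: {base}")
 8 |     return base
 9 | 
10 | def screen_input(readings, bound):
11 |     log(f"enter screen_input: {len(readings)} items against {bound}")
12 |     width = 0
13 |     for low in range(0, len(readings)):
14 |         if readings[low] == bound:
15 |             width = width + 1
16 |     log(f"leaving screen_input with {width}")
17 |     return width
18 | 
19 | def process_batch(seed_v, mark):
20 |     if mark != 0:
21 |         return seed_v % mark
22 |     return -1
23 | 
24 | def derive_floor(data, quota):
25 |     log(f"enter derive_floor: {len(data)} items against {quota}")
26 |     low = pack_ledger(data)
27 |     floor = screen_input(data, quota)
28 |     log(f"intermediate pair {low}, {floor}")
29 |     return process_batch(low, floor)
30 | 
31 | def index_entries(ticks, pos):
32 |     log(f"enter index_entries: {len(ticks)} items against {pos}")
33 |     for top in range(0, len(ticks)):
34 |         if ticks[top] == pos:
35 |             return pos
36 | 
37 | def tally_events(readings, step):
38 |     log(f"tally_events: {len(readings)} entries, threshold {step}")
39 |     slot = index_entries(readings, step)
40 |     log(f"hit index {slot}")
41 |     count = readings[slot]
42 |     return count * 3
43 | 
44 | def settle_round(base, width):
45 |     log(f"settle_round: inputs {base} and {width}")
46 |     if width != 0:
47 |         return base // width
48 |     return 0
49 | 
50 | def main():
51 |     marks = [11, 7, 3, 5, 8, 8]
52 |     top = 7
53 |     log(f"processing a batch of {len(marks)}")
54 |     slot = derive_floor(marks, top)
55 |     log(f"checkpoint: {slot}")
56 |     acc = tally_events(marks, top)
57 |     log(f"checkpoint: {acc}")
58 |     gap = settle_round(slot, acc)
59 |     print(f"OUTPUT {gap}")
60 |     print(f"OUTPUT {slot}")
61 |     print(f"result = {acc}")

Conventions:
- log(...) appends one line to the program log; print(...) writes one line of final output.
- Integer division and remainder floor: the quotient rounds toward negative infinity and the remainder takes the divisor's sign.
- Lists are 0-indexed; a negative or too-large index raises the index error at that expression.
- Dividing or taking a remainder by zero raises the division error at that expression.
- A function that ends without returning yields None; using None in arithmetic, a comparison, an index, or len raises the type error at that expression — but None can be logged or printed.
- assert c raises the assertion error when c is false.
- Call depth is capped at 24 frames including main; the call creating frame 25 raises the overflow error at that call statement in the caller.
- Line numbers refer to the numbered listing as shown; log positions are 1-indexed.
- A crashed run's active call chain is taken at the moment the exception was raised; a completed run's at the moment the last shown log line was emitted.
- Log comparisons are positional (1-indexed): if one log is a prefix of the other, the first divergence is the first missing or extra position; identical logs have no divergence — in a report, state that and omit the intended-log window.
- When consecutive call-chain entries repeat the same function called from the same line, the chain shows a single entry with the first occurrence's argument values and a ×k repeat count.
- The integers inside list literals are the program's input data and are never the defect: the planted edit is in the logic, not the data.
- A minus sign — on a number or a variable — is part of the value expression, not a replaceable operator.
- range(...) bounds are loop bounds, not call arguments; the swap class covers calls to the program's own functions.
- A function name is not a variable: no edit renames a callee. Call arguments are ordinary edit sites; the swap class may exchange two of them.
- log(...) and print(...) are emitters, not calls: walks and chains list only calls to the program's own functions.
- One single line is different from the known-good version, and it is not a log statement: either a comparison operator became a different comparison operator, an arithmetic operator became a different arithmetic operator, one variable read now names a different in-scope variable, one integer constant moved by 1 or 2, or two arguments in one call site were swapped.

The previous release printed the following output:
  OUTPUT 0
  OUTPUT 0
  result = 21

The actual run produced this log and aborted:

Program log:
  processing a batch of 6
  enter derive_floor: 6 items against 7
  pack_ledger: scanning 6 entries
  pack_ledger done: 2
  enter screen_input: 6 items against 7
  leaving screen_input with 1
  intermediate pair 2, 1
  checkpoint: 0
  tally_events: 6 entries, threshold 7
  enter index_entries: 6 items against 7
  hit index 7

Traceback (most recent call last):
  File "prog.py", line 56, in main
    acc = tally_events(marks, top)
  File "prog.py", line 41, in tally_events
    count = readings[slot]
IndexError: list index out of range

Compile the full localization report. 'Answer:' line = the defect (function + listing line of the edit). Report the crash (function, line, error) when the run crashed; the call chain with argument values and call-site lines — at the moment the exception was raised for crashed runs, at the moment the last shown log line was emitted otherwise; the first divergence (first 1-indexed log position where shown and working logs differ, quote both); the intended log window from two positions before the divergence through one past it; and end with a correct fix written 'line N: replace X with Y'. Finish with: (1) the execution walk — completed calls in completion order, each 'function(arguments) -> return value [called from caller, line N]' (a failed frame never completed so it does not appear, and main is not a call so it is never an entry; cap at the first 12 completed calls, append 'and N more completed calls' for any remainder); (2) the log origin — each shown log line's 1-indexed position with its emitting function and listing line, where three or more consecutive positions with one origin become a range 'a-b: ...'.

Answer: the defect is in index_entries at line 35.
The tell: Position 11 is the first bad log line: 'hit index 7' should read 'hit index 1'.
Crash: tally_events, line 41, IndexError.
Call chain: main -> tally_events([11, 7, 3, 5, 8, 8], 7) (called at line 56).
First divergence: position 11; shown 'hit index 7' vs intended 'hit index 1'.
Intended log window:
  9: tally_events: 6 entries, threshold 7
  10: enter index_entries: 6 items against 7
  11: hit index 1
  12: checkpoint: 21
Execution walk:
  pack_ledger([11, 7, 3, 5, 8, 8]) -> 2  [called from derive_floor, line 26]
  screen_input([11, 7, 3, 5, 8, 8], 7) -> 1  [called from derive_floor, line 27]
  process_batch(2, 1) -> 0  [called from derive_floor, line 29]
  derive_floor([11, 7, 3, 5, 8, 8], 7) -> 0  [called from main, line 54]
  index_entries([11, 7, 3, 5, 8, 8], 7) -> 7  [called from tally_events, line 39]
Log origin:
  1 — main, line 53
  2 — derive_floor, line 25
  3 — pack_ledger, line 2
  4 — pack_ledger, line 7
  5 — screen_input, line 11
  6 — screen_input, line 16
  7 — derive_floor, line 28
  8 — main, line 55
  9 — tally_events, line 38
  10 — index_entries, line 32
  11 — tally_events, line 40
A correct fix: line 35: replace `pos` with `top`.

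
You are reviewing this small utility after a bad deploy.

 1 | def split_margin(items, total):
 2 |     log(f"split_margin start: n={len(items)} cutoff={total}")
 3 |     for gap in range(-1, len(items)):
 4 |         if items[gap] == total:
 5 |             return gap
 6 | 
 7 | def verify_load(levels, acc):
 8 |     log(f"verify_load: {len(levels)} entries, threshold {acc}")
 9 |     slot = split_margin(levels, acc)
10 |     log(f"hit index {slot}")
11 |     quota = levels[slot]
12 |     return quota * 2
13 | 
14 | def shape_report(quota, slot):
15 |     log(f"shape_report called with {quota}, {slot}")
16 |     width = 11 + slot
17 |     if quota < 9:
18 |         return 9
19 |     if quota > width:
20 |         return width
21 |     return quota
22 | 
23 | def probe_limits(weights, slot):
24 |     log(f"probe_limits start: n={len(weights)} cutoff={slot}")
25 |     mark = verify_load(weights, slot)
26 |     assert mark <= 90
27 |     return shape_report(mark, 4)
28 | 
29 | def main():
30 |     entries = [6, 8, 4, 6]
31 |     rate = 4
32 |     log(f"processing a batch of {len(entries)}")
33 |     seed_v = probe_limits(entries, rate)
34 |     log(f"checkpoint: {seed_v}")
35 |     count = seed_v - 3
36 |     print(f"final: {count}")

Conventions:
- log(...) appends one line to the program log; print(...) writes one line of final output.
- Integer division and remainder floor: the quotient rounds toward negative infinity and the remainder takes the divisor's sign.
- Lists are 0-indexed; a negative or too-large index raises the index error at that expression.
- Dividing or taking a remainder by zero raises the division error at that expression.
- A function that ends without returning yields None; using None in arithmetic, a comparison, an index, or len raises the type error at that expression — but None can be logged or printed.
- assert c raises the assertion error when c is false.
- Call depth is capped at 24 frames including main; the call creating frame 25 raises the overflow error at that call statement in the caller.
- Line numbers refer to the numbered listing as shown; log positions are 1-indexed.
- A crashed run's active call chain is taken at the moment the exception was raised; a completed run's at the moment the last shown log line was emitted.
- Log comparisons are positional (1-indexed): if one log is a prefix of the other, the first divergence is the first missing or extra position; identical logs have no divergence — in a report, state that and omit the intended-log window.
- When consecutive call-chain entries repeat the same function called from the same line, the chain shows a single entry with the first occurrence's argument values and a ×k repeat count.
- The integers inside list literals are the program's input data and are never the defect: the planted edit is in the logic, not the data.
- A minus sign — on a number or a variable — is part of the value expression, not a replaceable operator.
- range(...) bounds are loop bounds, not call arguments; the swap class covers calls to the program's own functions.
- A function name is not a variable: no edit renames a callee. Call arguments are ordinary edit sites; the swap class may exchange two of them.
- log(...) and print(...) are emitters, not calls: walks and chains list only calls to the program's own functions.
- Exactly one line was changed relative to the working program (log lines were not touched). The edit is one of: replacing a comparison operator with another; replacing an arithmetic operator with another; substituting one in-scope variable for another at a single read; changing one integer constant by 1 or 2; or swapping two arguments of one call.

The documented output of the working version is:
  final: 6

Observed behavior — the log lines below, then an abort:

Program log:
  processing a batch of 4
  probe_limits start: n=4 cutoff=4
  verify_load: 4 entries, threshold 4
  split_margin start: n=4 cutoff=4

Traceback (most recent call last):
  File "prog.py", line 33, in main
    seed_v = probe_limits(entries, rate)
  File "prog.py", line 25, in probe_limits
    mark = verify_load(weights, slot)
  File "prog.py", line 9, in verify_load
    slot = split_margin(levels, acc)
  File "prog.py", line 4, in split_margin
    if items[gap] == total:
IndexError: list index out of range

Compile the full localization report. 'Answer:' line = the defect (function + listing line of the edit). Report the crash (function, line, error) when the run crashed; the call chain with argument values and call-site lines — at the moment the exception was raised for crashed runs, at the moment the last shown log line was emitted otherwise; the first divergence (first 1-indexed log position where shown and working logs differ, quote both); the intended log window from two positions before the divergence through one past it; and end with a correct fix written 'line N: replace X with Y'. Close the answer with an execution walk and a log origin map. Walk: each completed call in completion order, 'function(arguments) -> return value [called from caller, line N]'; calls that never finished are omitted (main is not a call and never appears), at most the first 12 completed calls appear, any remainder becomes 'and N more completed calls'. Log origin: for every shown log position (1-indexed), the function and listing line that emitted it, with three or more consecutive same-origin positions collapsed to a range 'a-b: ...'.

Answer: the defect is in split_margin at line 3.
The tell: The shown log is a 4-line prefix of the intended one, whose next entry is 'hit index 2'.
Crash: split_margin, line 4, IndexError.
Call chain: main -> probe_limits([6, 8, 4, 6], 4) (called at line 33) -> verify_load([6, 8, 4, 6], 4) (called at line 25) -> split_margin([6, 8, 4, 6], 4) (called at line 9).
First divergence: position 5 (shown log ended at 4 lines; the working version continues: 'hit index 2').
Intended log window:
  3: verify_load: 4 entries, threshold 4
  4: split_margin start: n=4 cutoff=4
  5: hit index 2
  6: shape_report called with 8, 4
Execution walk:
  (no call completed)
Origin of each log line:
  1: from main, line 32
  2: from probe_limits, line 24
  3: from verify_load, line 8
  4: from split_margin, line 2
A correct fix: line 3: replace `-1` with `0`.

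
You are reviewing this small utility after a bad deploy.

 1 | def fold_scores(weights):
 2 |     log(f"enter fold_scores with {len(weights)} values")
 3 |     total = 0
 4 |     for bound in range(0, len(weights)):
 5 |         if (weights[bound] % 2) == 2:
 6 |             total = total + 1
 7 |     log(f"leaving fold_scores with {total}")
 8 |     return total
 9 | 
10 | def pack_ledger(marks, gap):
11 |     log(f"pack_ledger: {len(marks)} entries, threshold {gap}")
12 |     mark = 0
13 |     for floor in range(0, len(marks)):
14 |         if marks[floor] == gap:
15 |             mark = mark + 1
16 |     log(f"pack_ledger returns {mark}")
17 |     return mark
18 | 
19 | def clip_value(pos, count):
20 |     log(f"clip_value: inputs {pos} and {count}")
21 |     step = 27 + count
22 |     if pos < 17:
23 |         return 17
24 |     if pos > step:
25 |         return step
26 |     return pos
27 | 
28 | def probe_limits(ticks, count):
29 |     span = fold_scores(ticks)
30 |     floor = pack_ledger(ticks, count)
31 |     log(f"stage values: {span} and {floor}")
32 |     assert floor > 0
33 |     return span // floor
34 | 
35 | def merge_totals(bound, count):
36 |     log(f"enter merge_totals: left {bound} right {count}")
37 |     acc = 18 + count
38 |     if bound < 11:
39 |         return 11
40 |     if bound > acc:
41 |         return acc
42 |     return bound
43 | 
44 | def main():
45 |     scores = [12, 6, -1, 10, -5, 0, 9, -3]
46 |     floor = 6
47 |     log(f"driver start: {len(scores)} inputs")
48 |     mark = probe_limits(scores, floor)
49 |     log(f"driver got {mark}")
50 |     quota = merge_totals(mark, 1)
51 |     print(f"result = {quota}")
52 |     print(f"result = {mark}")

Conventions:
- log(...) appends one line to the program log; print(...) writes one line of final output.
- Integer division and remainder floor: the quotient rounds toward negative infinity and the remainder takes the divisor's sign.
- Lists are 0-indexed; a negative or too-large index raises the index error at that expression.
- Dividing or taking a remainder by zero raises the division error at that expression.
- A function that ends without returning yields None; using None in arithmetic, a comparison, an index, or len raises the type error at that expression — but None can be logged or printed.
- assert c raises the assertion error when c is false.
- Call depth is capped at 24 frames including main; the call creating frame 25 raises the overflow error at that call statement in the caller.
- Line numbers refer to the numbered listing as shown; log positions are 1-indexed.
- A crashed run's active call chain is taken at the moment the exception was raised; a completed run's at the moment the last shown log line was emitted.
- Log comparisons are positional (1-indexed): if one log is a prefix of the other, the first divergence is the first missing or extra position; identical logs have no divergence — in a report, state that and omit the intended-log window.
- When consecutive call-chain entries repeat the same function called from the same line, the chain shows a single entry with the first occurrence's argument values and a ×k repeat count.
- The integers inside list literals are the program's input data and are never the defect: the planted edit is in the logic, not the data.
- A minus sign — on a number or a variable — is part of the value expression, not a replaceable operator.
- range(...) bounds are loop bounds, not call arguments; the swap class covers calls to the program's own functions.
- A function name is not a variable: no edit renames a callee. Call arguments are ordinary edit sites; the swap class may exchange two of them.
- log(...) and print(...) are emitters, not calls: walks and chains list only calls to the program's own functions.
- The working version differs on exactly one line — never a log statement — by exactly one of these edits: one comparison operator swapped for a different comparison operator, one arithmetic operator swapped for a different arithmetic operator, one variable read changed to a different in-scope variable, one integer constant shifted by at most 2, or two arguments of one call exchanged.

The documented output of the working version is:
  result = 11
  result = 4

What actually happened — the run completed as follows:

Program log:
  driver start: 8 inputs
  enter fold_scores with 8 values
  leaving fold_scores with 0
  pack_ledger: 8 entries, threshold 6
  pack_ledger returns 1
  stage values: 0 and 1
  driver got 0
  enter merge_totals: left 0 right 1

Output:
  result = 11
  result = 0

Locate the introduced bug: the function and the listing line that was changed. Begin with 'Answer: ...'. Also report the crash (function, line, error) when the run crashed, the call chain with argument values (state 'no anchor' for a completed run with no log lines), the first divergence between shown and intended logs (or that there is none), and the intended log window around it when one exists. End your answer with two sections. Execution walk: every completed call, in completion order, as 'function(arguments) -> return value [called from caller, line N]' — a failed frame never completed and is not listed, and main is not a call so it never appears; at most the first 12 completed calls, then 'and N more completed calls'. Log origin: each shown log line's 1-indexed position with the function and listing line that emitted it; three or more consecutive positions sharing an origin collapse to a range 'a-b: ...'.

Answer: the defect is in fold_scores at line 5.
Key fact: Everything matches until log position 3, which reads 'leaving fold_scores with 0' in place of 'leaving fold_scores with 4'.
Call chain: main -> merge_totals(0, 1) (called at line 50).
First divergence: position 3; shown 'leaving fold_scores with 0' vs intended 'leaving fold_scores with 4'.
Intended log window:
  1: driver start: 8 inputs
  2: enter fold_scores with 8 values
  3: leaving fold_scores with 4
  4: pack_ledger: 8 entries, threshold 6
Execution walk:
  fold_scores([12, 6, -1, 10, -5, 0, 9, -3]) -> 0  [called from probe_limits, line 29]
  pack_ledger([12, 6, -1, 10, -5, 0, 9, -3], 6) -> 1  [called from probe_limits, line 30]
  probe_limits([12, 6, -1, 10, -5, 0, 9, -3], 6) -> 0  [called from main, line 48]
  merge_totals(0, 1) -> 11  [called from main, line 50]
Log line origins:
  1: emitted by main (line 47)
  2: emitted by fold_scores (line 2)
  3: emitted by fold_scores (line 7)
  4: emitted by pack_ledger (line 11)
  5: emitted by pack_ledger (line 16)
  6: emitted by probe_limits (line 31)
  7: emitted by main (line 49)
  8: emitted by merge_totals (line 36)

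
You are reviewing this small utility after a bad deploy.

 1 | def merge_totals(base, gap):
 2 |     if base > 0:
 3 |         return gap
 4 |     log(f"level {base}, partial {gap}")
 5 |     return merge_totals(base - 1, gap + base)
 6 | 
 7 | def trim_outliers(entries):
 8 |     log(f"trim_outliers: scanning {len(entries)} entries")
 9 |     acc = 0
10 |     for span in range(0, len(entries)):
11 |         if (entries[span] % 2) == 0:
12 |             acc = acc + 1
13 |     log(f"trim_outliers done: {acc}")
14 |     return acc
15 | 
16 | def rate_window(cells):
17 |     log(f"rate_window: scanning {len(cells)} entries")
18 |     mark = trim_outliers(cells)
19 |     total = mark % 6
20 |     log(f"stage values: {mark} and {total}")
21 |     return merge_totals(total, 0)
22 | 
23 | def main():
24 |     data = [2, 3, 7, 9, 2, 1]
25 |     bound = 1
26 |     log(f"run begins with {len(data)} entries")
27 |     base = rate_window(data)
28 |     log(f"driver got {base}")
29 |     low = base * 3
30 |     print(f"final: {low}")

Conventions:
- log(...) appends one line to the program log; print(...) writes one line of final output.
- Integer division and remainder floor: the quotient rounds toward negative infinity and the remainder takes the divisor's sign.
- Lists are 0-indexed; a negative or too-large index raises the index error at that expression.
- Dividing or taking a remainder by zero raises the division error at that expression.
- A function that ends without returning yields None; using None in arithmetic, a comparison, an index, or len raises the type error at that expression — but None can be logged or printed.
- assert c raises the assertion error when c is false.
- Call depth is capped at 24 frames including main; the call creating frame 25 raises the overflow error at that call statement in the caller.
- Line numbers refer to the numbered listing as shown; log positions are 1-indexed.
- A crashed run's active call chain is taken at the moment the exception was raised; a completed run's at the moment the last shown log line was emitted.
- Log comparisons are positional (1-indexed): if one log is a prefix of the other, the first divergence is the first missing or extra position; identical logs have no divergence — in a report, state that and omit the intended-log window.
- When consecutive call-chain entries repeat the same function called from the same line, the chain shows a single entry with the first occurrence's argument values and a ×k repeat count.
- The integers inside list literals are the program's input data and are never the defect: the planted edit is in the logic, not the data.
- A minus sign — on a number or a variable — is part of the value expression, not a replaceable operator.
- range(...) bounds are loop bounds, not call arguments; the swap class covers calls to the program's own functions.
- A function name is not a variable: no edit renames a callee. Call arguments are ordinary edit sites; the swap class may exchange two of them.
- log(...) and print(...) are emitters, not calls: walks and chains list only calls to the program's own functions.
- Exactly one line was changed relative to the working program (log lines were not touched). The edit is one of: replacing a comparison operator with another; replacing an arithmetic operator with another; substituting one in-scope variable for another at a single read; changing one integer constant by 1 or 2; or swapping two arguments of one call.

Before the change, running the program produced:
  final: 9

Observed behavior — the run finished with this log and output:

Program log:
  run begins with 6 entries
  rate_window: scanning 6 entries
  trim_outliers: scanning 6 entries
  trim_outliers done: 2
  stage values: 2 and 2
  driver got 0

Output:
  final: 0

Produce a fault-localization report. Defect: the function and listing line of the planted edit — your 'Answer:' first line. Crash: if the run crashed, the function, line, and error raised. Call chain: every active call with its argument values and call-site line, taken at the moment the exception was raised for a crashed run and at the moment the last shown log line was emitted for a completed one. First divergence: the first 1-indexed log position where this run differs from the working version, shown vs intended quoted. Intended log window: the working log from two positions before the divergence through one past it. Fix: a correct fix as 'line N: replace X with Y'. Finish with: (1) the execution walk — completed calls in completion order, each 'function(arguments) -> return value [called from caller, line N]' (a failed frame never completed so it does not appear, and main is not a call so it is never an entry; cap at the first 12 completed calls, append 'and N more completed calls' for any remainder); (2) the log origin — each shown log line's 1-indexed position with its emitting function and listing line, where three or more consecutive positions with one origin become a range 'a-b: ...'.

Answer: the defect is in merge_totals at line 2.
Key observation: Everything matches until log position 6, which reads 'driver got 0' in place of 'level 2, partial 0'.
Call chain: main.
First divergence: at position 6 the run shows 'driver got 0' where the working version logs 'level 2, partial 0'.
Intended log window:
  4: trim_outliers done: 2
  5: stage values: 2 and 2
  6: level 2, partial 0
  7: level 1, partial 2
Execution walk:
  trim_outliers([2, 3, 7, 9, 2, 1]) -> 2  [called from rate_window, line 18]
  merge_totals(2, 0) -> 0  [called from rate_window, line 21]
  rate_window([2, 3, 7, 9, 2, 1]) -> 0  [called from main, line 27]
Log origins:
  1 — main, line 26
  2 — rate_window, line 17
  3 — trim_outliers, line 8
  4 — trim_outliers, line 13
  5 — rate_window, line 20
  6 — main, line 28
A correct fix: line 2: replace `>` with `<=`.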